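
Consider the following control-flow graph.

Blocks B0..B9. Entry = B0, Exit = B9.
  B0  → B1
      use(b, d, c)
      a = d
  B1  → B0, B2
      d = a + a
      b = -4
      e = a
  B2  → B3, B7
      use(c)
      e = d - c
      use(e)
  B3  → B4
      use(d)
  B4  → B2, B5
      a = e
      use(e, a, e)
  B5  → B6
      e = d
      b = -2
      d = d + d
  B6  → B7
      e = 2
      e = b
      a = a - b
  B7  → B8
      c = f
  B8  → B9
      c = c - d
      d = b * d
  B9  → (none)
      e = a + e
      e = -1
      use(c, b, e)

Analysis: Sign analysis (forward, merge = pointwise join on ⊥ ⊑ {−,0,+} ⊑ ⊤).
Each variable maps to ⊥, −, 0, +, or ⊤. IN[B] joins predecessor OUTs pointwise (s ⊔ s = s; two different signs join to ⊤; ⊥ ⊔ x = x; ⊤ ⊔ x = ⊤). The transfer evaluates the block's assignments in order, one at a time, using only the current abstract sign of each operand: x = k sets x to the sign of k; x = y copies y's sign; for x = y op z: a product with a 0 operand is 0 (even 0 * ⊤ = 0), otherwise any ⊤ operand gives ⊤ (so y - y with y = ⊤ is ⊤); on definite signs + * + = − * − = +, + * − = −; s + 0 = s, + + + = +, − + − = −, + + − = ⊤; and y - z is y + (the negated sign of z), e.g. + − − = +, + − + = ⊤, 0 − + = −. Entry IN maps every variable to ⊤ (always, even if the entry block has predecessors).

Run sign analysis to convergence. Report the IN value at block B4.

Converged values:
  B0:  IN=(all ⊤)  OUT=(all ⊤)
  B1:  IN=(all ⊤)  OUT={b:-; rest ⊤}
  B2:  IN={b:-; rest ⊤}  OUT={b:-; rest ⊤}
  B3:  IN={b:-; rest ⊤}  OUT={b:-; rest ⊤}
  B4:  IN={b:-; rest ⊤}  OUT={b:-; rest ⊤}
  B5:  IN={b:-; rest ⊤}  OUT={b:-; rest ⊤}
  B6:  IN={b:-; rest ⊤}  OUT={b:-, e:-; rest ⊤}
  B7:  IN={b:-; rest ⊤}  OUT={b:-; rest ⊤}
  B8:  IN={b:-; rest ⊤}  OUT={b:-; rest ⊤}
  B9:  IN={b:-; rest ⊤}  OUT={b:-, e:-; rest ⊤}

Merge at B4: IN[B4] = OUT[B3] = {a: ⊤, b: -, c: ⊤, d: ⊤, e: ⊤, f: ⊤}

Answer: {a: ⊤, b: -, c: ⊤, d: ⊤, e: ⊤, f: ⊤}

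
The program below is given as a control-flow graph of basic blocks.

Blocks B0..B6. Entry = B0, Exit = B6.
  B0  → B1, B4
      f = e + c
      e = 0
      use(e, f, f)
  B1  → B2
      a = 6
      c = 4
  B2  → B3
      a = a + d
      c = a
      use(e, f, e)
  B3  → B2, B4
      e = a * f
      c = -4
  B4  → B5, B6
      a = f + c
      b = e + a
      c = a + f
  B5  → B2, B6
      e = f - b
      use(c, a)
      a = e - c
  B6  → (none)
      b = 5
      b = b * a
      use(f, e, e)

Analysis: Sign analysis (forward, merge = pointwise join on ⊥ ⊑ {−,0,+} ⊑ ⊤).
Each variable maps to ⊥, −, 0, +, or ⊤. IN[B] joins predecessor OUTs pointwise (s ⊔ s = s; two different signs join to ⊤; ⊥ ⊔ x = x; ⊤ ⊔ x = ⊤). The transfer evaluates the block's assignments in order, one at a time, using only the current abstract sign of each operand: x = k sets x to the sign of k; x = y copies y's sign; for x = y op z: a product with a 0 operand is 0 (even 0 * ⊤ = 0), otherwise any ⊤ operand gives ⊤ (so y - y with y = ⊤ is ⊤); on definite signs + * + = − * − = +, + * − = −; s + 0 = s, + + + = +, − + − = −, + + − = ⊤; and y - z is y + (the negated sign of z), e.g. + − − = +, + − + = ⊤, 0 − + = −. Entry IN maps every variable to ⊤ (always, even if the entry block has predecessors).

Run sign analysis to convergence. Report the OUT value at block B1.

Per-block solution:
  B0:  IN=(all ⊤)  OUT={e:0; rest ⊤}
  B1:  IN={e:0; rest ⊤}  OUT={a:+, c:+, e:0; rest ⊤}
  B2:  IN=(all ⊤)  OUT=(all ⊤)
  B3:  IN=(all ⊤)  OUT={c:-; rest ⊤}
  B4:  IN=(all ⊤)  OUT=(all ⊤)
  B5:  IN=(all ⊤)  OUT=(all ⊤)
  B6:  IN=(all ⊤)  OUT=(all ⊤)

Merge at B1: IN[B1] = OUT[B0] = {a: ⊤, b: ⊤, c: ⊤, d: ⊤, e: 0, f: ⊤}
Applying B1's transfer function to that IN value gives OUT[B1] (row B1 above).

Answer: {a: +, b: ⊤, c: +, d: ⊤, e: 0, f: ⊤}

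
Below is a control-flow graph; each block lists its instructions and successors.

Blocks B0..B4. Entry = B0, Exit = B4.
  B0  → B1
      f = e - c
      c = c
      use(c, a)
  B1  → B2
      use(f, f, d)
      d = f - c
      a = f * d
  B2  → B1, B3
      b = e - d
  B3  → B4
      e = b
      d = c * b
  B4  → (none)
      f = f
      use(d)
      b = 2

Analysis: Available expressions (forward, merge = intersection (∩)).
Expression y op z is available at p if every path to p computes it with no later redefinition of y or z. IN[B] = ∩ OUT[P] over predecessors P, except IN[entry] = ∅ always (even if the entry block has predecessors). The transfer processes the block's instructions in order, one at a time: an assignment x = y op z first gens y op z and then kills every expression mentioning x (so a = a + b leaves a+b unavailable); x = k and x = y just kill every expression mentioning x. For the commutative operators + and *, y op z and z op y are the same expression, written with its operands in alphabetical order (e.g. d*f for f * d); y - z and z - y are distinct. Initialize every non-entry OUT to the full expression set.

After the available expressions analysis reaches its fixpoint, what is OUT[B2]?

Converged values:
  B0:   IN={}   OUT={}
  B1:   IN={}   OUT={d*f, f-c}
  B2:   IN={d*f, f-c}   OUT={d*f, e-d, f-c}
  B3:   IN={d*f, e-d, f-c}   OUT={b*c, f-c}
  B4:   IN={b*c, f-c}   OUT={}

Merge at B2: IN[B2] = OUT[B1] = {d*f, f-c}
Applying B2's transfer function to that IN value gives OUT[B2] (row B2 above).

Answer: {d*f, e-d, f-c}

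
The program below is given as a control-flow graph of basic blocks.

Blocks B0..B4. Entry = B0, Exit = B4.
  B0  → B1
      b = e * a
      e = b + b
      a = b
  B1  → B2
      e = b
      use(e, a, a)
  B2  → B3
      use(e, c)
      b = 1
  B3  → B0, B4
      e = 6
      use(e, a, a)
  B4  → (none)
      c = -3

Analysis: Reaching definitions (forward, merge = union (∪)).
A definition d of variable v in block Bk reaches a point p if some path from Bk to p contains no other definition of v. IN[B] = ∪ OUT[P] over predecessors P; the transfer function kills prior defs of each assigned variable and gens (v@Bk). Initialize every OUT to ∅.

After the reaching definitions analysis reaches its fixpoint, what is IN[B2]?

Converged values:
  B0:  IN={a@B0, b@B2, e@B3}  OUT={a@B0, b@B0, e@B0}
  B1:  IN={a@B0, b@B0, e@B0}  OUT={a@B0, b@B0, e@B1}
  B2:  IN={a@B0, b@B0, e@B1}  OUT={a@B0, b@B2, e@B1}
  B3:  IN={a@B0, b@B2, e@B1}  OUT={a@B0, b@B2, e@B3}
  B4:  IN={a@B0, b@B2, e@B3}  OUT={a@B0, b@B2, c@B4, e@B3}

Merge at B2: IN[B2] = OUT[B1] = {a@B0, b@B0, e@B1}

Answer: {a@B0, b@B0, e@B1}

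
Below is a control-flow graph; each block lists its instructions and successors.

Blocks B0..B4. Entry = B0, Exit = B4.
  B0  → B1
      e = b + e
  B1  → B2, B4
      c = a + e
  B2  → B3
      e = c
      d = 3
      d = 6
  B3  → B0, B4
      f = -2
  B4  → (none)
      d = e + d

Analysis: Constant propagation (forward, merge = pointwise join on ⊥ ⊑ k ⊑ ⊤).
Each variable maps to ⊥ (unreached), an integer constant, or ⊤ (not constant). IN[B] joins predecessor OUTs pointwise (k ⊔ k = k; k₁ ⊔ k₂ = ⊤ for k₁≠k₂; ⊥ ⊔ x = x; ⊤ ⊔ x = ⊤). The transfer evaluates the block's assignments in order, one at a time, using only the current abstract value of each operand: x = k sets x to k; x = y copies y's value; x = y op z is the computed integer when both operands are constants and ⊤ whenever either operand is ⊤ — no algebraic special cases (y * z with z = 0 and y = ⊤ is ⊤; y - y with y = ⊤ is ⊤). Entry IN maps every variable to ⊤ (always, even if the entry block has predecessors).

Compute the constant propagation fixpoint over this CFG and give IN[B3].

Fixpoint table:
  B0: | IN=(all ⊤) | OUT=(all ⊤)
  B1: | IN=(all ⊤) | OUT=(all ⊤)
  B2: | IN=(all ⊤) | OUT={d:6; rest ⊤}
  B3: | IN={d:6; rest ⊤} | OUT={d:6, f:-2; rest ⊤}
  B4: | IN=(all ⊤) | OUT=(all ⊤)

Merge at B3: IN[B3] = OUT[B2] = {a: ⊤, b: ⊤, c: ⊤, d: 6, e: ⊤, f: ⊤}

Answer: {a: ⊤, b: ⊤, c: ⊤, d: 6, e: ⊤, f: ⊤}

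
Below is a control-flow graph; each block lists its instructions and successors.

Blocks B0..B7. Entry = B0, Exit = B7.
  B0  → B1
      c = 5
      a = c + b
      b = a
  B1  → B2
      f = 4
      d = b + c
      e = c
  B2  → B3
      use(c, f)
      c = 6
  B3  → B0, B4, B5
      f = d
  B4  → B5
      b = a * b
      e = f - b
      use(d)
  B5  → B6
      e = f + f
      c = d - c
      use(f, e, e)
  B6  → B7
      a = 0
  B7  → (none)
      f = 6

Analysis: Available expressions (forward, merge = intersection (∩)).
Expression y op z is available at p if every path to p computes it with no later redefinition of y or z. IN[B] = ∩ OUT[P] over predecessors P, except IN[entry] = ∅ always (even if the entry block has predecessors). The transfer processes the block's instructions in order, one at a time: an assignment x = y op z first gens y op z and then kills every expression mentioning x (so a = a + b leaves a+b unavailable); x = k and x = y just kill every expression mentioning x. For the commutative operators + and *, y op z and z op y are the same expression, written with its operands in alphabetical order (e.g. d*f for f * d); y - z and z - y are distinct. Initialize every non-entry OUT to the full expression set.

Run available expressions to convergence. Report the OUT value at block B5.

Per-block solution:
  B0:  IN={}  OUT={}
  B1:  IN={}  OUT={b+c}
  B2:  IN={b+c}  OUT={}
  B3:  IN={}  OUT={}
  B4:  IN={}  OUT={f-b}
  B5:  IN={}  OUT={f+f}
  B6:  IN={f+f}  OUT={f+f}
  B7:  IN={f+f}  OUT={}

Merge at B5: IN[B5] = OUT[B3] ∩ OUT[B4] = {}
Applying B5's transfer function to that IN value gives OUT[B5] (row B5 above).

Answer: {f+f}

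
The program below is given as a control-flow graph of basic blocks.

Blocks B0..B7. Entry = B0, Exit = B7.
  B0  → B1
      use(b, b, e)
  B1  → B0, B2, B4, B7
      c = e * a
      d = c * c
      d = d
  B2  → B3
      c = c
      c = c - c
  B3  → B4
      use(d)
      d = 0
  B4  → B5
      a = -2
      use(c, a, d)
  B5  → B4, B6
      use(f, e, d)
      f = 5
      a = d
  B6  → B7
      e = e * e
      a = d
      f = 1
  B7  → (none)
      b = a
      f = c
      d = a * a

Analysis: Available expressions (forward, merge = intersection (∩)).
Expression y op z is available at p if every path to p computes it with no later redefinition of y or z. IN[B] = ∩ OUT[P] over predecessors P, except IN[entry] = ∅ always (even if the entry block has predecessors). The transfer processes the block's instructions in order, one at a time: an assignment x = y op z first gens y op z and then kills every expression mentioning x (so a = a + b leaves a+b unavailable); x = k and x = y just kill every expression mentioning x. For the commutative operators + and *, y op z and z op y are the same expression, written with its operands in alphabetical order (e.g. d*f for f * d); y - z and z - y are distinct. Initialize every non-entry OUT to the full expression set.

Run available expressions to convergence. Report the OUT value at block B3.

Per-block solution:
  B0:   IN={}   OUT={}
  B1:   IN={}   OUT={a*e, c*c}
  B2:   IN={a*e, c*c}   OUT={a*e}
  B3:   IN={a*e}   OUT={a*e}
  B4:   IN={}   OUT={}
  B5:   IN={}   OUT={}
  B6:   IN={}   OUT={}
  B7:   IN={}   OUT={a*a}

Merge at B3: IN[B3] = OUT[B2] = {a*e}
Applying B3's transfer function to that IN value gives OUT[B3] (row B3 above).

Answer: {a*e}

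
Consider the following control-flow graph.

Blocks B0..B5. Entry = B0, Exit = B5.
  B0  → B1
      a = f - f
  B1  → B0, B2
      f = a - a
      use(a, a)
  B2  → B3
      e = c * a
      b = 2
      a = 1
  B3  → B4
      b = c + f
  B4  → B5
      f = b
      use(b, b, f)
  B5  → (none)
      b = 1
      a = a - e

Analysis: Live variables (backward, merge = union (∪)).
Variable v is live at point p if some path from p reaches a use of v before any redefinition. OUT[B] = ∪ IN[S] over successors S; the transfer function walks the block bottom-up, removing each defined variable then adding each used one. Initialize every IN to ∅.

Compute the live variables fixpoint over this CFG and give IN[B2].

Answer: {a, c, f}

Trace:
Per-block solution:
  B0:  IN={c, f}  OUT={a, c}
  B1:  IN={a, c}  OUT={a, c, f}
  B2:  IN={a, c, f}  OUT={a, c, e, f}
  B3:  IN={a, c, e, f}  OUT={a, b, e}
  B4:  IN={a, b, e}  OUT={a, e}
  B5:  IN={a, e}  OUT={}

Merge at B2: OUT[B2] = IN[B3] = {a, c, e, f}
Applying B2's transfer function to that OUT value gives IN[B2] (row B2 above).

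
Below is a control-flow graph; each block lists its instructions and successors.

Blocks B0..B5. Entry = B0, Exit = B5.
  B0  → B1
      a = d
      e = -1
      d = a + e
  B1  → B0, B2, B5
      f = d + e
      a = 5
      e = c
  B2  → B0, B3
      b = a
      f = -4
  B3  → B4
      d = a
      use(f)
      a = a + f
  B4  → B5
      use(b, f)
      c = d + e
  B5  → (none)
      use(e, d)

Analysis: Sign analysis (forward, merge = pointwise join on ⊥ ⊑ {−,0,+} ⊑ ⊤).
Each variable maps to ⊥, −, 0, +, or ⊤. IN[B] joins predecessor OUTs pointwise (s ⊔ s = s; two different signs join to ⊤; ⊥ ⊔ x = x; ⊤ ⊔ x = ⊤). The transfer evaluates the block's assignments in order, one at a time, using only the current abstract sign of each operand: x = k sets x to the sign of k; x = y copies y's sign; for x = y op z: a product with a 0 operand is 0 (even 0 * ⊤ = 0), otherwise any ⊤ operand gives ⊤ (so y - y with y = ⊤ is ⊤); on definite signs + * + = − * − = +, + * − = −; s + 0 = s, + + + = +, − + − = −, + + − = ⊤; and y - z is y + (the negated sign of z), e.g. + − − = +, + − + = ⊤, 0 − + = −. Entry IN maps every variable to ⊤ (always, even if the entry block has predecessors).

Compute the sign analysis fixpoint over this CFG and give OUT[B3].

Answer: {a: ⊤, b: +, c: ⊤, d: +, e: ⊤, f: -}

Working:
Per-block solution:
  B0:  IN=(all ⊤)  OUT={e:-; rest ⊤}
  B1:  IN={e:-; rest ⊤}  OUT={a:+; rest ⊤}
  B2:  IN={a:+; rest ⊤}  OUT={a:+, b:+, f:-; rest ⊤}
  B3:  IN={a:+, b:+, f:-; rest ⊤}  OUT={b:+, d:+, f:-; rest ⊤}
  B4:  IN={b:+, d:+, f:-; rest ⊤}  OUT={b:+, d:+, f:-; rest ⊤}
  B5:  IN=(all ⊤)  OUT=(all ⊤)

Merge at B3: IN[B3] = OUT[B2] = {a: +, b: +, c: ⊤, d: ⊤, e: ⊤, f: -}
Applying B3's transfer function to that IN value gives OUT[B3] (row B3 above).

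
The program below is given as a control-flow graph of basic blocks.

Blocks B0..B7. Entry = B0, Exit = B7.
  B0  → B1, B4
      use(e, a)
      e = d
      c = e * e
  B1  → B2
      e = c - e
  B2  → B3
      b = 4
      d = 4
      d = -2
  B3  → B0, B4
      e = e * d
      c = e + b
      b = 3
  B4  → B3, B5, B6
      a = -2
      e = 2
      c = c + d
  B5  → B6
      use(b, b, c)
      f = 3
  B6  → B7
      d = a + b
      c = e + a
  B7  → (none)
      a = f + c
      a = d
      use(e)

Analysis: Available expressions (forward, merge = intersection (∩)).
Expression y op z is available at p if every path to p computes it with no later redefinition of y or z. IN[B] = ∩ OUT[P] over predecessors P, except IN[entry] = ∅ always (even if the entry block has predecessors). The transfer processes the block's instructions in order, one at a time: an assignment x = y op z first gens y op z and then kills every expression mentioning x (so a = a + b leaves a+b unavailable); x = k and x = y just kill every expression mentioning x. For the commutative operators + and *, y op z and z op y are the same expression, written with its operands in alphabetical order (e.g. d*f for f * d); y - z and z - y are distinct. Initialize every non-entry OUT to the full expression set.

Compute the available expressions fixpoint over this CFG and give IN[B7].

Answer: {a+b, a+e}

Trace:
Per-block solution:
  B0:   IN={}   OUT={e*e}
  B1:   IN={e*e}   OUT={}
  B2:   IN={}   OUT={}
  B3:   IN={}   OUT={}
  B4:   IN={}   OUT={}
  B5:   IN={}   OUT={}
  B6:   IN={}   OUT={a+b, a+e}
  B7:   IN={a+b, a+e}   OUT={c+f}

Merge at B7: IN[B7] = OUT[B6] = {a+b, a+e}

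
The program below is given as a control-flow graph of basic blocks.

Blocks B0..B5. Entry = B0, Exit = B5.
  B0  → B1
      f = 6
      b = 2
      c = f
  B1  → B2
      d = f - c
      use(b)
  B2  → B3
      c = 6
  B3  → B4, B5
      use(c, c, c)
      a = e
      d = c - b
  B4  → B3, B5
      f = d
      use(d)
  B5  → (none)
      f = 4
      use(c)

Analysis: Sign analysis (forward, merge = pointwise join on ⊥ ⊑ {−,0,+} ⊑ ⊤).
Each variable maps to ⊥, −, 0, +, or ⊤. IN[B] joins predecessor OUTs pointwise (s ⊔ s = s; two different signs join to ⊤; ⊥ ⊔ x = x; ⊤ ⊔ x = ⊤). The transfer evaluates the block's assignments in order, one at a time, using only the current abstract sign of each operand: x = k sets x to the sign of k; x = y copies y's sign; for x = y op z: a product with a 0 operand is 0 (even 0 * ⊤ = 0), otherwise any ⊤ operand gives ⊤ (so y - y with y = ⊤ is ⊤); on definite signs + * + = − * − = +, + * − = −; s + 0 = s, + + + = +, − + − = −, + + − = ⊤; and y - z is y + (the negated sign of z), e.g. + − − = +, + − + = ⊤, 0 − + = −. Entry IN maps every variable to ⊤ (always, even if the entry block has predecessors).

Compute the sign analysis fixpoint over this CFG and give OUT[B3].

Answer: {a: ⊤, b: +, c: +, d: ⊤, e: ⊤, f: ⊤}

Trace:
Per-block solution:
  B0:  IN=(all ⊤)  OUT={b:+, c:+, f:+; rest ⊤}
  B1:  IN={b:+, c:+, f:+; rest ⊤}  OUT={b:+, c:+, f:+; rest ⊤}
  B2:  IN={b:+, c:+, f:+; rest ⊤}  OUT={b:+, c:+, f:+; rest ⊤}
  B3:  IN={b:+, c:+; rest ⊤}  OUT={b:+, c:+; rest ⊤}
  B4:  IN={b:+, c:+; rest ⊤}  OUT={b:+, c:+; rest ⊤}
  B5:  IN={b:+, c:+; rest ⊤}  OUT={b:+, c:+, f:+; rest ⊤}

Merge at B3: IN[B3] = OUT[B2] ⊔ OUT[B4] = {a: ⊤, b: +, c: +, d: ⊤, e: ⊤, f: ⊤}
Applying B3's transfer function to that IN value gives OUT[B3] (row B3 above).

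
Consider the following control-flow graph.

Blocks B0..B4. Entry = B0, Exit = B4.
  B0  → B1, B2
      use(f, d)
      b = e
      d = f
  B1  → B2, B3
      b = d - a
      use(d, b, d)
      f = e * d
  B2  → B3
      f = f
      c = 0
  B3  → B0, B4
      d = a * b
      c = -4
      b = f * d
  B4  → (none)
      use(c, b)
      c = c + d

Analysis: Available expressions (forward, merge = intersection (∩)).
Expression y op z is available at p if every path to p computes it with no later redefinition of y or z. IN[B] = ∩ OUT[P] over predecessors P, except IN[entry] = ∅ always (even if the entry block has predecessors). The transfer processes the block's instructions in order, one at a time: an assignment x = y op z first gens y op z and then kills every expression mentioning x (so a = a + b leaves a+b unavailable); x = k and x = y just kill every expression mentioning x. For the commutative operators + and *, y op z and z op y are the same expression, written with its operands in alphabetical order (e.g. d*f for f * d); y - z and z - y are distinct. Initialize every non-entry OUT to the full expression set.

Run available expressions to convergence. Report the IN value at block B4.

Converged values:
  B0: | IN={} | OUT={}
  B1: | IN={} | OUT={d*e, d-a}
  B2: | IN={} | OUT={}
  B3: | IN={} | OUT={d*f}
  B4: | IN={d*f} | OUT={d*f}

Merge at B4: IN[B4] = OUT[B3] = {d*f}

Answer: {d*f}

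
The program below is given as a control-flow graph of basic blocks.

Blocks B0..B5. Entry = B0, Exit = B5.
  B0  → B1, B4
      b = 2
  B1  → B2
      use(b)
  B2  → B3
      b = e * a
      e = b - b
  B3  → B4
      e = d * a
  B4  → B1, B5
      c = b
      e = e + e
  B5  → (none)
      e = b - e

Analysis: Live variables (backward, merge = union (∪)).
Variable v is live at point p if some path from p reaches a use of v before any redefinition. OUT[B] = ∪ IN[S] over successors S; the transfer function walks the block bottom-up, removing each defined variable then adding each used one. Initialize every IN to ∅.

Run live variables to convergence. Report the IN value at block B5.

Converged values:
  B0: | IN={a, d, e} | OUT={a, b, d, e}
  B1: | IN={a, b, d, e} | OUT={a, d, e}
  B2: | IN={a, d, e} | OUT={a, b, d}
  B3: | IN={a, b, d} | OUT={a, b, d, e}
  B4: | IN={a, b, d, e} | OUT={a, b, d, e}
  B5: | IN={b, e} | OUT={}

B5 is the boundary node: OUT[B5] = {}
Applying B5's transfer function to that OUT value gives IN[B5] (row B5 above).

Answer: {b, e}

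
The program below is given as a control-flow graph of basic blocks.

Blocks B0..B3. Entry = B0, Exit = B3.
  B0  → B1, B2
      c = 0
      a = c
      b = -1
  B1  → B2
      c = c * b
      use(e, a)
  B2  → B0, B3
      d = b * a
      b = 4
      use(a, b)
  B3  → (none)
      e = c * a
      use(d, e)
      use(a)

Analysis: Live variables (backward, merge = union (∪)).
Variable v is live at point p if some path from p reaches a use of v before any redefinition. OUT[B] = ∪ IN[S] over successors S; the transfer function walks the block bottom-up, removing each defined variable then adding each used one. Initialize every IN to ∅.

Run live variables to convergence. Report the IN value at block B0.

Fixpoint table:
  B0:  IN={e}  OUT={a, b, c, e}
  B1:  IN={a, b, c, e}  OUT={a, b, c, e}
  B2:  IN={a, b, c, e}  OUT={a, c, d, e}
  B3:  IN={a, c, d}  OUT={}

Merge at B0: OUT[B0] = IN[B1] ⊔ IN[B2] = {a, b, c, e}
Applying B0's transfer function to that OUT value gives IN[B0] (row B0 above).

Answer: {e}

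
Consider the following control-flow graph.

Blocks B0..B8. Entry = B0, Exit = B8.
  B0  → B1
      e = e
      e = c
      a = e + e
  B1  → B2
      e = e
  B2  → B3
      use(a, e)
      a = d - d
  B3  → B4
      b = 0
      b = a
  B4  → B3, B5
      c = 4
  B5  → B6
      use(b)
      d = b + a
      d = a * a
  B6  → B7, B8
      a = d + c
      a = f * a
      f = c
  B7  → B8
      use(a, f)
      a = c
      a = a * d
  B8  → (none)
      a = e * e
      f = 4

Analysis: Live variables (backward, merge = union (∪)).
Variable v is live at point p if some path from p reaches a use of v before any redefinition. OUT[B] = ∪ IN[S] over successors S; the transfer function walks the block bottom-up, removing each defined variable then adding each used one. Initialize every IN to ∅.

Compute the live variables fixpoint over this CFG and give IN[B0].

Answer: {c, d, e, f}

Working:
Per-block solution:
  B0:   IN={c, d, e, f}   OUT={a, d, e, f}
  B1:   IN={a, d, e, f}   OUT={a, d, e, f}
  B2:   IN={a, d, e, f}   OUT={a, e, f}
  B3:   IN={a, e, f}   OUT={a, b, e, f}
  B4:   IN={a, b, e, f}   OUT={a, b, c, e, f}
  B5:   IN={a, b, c, e, f}   OUT={c, d, e, f}
  B6:   IN={c, d, e, f}   OUT={a, c, d, e, f}
  B7:   IN={a, c, d, e, f}   OUT={e}
  B8:   IN={e}   OUT={}

Merge at B0: OUT[B0] = IN[B1] = {a, d, e, f}
Applying B0's transfer function to that OUT value gives IN[B0] (row B0 above).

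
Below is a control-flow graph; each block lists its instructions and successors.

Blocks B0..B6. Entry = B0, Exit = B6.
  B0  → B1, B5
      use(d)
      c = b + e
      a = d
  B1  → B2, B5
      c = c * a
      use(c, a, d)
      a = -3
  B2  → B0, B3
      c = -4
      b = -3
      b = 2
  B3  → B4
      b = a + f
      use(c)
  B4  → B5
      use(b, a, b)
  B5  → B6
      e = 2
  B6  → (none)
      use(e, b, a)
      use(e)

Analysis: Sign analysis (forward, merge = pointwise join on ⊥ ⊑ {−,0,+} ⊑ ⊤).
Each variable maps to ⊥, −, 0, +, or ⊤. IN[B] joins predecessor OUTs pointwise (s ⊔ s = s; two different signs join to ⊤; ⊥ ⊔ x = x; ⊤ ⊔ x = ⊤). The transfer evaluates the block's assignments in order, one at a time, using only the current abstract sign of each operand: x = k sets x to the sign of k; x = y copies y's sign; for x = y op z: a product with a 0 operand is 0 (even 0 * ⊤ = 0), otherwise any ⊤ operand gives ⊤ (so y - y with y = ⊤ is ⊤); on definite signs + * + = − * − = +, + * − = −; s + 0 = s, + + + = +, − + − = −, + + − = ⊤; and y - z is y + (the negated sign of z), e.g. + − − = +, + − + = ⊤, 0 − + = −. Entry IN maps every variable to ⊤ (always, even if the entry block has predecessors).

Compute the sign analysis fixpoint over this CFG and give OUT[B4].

Answer: {a: -, b: ⊤, c: -, d: ⊤, e: ⊤, f: ⊤}

Trace:
Per-block solution:
  B0: | IN=(all ⊤) | OUT=(all ⊤)
  B1: | IN=(all ⊤) | OUT={a:-; rest ⊤}
  B2: | IN={a:-; rest ⊤} | OUT={a:-, b:+, c:-; rest ⊤}
  B3: | IN={a:-, b:+, c:-; rest ⊤} | OUT={a:-, c:-; rest ⊤}
  B4: | IN={a:-, c:-; rest ⊤} | OUT={a:-, c:-; rest ⊤}
  B5: | IN=(all ⊤) | OUT={e:+; rest ⊤}
  B6: | IN={e:+; rest ⊤} | OUT={e:+; rest ⊤}

Merge at B4: IN[B4] = OUT[B3] = {a: -, b: ⊤, c: -, d: ⊤, e: ⊤, f: ⊤}
Applying B4's transfer function to that IN value gives OUT[B4] (row B4 above).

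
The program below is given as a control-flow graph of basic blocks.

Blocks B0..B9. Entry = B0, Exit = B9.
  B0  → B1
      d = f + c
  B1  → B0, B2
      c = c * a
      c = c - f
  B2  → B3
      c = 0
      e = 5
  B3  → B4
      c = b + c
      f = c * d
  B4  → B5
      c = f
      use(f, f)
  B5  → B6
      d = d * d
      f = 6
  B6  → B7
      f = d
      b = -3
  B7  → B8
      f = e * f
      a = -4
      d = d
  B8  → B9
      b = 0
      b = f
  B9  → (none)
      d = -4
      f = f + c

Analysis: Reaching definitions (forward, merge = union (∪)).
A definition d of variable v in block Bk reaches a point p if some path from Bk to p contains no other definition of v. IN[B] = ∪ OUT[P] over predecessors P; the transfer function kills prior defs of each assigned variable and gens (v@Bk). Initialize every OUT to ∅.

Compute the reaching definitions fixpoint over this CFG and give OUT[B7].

Answer: {a@B7, b@B6, c@B4, d@B7, e@B2, f@B7}

Working:
Fixpoint table:
  B0:  IN={c@B1, d@B0}  OUT={c@B1, d@B0}
  B1:  IN={c@B1, d@B0}  OUT={c@B1, d@B0}
  B2:  IN={c@B1, d@B0}  OUT={c@B2, d@B0, e@B2}
  B3:  IN={c@B2, d@B0, e@B2}  OUT={c@B3, d@B0, e@B2, f@B3}
  B4:  IN={c@B3, d@B0, e@B2, f@B3}  OUT={c@B4, d@B0, e@B2, f@B3}
  B5:  IN={c@B4, d@B0, e@B2, f@B3}  OUT={c@B4, d@B5, e@B2, f@B5}
  B6:  IN={c@B4, d@B5, e@B2, f@B5}  OUT={b@B6, c@B4, d@B5, e@B2, f@B6}
  B7:  IN={b@B6, c@B4, d@B5, e@B2, f@B6}  OUT={a@B7, b@B6, c@B4, d@B7, e@B2, f@B7}
  B8:  IN={a@B7, b@B6, c@B4, d@B7, e@B2, f@B7}  OUT={a@B7, b@B8, c@B4, d@B7, e@B2, f@B7}
  B9:  IN={a@B7, b@B8, c@B4, d@B7, e@B2, f@B7}  OUT={a@B7, b@B8, c@B4, d@B9, e@B2, f@B9}

Merge at B7: IN[B7] = OUT[B6] = {b@B6, c@B4, d@B5, e@B2, f@B6}
Applying B7's transfer function to that IN value gives OUT[B7] (row B7 above).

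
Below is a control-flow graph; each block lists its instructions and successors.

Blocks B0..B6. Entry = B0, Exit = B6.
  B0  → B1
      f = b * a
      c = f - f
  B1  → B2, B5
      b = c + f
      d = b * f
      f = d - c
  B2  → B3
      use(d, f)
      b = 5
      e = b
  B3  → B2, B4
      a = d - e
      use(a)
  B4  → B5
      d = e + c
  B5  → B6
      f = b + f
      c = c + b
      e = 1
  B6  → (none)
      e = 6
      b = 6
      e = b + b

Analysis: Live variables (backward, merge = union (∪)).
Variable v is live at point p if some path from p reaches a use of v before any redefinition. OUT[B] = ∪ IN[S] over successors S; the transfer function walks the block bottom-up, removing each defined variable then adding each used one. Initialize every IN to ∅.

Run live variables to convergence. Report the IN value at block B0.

Answer: {a, b}

Derivation:
Per-block solution:
  B0:  IN={a, b}  OUT={c, f}
  B1:  IN={c, f}  OUT={b, c, d, f}
  B2:  IN={c, d, f}  OUT={b, c, d, e, f}
  B3:  IN={b, c, d, e, f}  OUT={b, c, d, e, f}
  B4:  IN={b, c, e, f}  OUT={b, c, f}
  B5:  IN={b, c, f}  OUT={}
  B6:  IN={}  OUT={}

Merge at B0: OUT[B0] = IN[B1] = {c, f}
Applying B0's transfer function to that OUT value gives IN[B0] (row B0 above).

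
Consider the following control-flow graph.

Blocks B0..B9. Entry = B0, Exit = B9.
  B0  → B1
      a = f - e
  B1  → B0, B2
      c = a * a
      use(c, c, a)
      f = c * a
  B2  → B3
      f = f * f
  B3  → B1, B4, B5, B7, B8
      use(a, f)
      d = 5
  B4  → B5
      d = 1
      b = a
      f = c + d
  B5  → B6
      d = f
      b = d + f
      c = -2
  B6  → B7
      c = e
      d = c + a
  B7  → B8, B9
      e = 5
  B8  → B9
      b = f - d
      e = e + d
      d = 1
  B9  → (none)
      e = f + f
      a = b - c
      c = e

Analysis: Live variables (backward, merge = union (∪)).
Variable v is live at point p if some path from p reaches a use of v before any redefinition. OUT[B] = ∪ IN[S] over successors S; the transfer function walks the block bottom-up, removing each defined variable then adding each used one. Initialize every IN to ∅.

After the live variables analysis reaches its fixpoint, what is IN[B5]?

Answer: {a, e, f}

Derivation:
Fixpoint table:
  B0:  IN={b, e, f}  OUT={a, b, e}
  B1:  IN={a, b, e}  OUT={a, b, c, e, f}
  B2:  IN={a, b, c, e, f}  OUT={a, b, c, e, f}
  B3:  IN={a, b, c, e, f}  OUT={a, b, c, d, e, f}
  B4:  IN={a, c, e}  OUT={a, e, f}
  B5:  IN={a, e, f}  OUT={a, b, e, f}
  B6:  IN={a, b, e, f}  OUT={b, c, d, f}
  B7:  IN={b, c, d, f}  OUT={b, c, d, e, f}
  B8:  IN={c, d, e, f}  OUT={b, c, f}
  B9:  IN={b, c, f}  OUT={}

Merge at B5: OUT[B5] = IN[B6] = {a, b, e, f}
Applying B5's transfer function to that OUT value gives IN[B5] (row B5 above).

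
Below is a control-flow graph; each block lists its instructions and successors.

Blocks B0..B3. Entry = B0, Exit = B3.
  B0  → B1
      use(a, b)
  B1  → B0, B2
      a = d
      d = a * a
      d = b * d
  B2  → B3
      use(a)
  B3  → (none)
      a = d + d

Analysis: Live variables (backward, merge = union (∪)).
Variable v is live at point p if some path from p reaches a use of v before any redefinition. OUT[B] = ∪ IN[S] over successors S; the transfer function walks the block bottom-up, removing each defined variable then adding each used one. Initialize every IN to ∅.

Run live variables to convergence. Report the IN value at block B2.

Answer: {a, d}

Derivation:
Converged values:
  B0:  IN={a, b, d}  OUT={b, d}
  B1:  IN={b, d}  OUT={a, b, d}
  B2:  IN={a, d}  OUT={d}
  B3:  IN={d}  OUT={}

Merge at B2: OUT[B2] = IN[B3] = {d}
Applying B2's transfer function to that OUT value gives IN[B2] (row B2 above).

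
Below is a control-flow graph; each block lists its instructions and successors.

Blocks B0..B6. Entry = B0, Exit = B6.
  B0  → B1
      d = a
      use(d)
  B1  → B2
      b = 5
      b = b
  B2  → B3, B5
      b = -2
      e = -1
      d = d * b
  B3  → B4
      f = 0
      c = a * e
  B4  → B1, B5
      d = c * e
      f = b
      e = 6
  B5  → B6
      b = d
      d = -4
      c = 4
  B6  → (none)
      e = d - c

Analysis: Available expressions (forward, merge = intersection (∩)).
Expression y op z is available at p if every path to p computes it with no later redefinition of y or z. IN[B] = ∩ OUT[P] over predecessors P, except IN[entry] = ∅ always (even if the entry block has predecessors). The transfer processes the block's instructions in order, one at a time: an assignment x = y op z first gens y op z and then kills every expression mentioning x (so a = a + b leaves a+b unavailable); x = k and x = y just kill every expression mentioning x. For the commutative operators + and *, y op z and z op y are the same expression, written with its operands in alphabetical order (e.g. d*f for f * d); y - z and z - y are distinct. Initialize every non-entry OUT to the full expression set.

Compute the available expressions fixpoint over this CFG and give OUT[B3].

Fixpoint table:
  B0:   IN={}   OUT={}
  B1:   IN={}   OUT={}
  B2:   IN={}   OUT={}
  B3:   IN={}   OUT={a*e}
  B4:   IN={a*e}   OUT={}
  B5:   IN={}   OUT={}
  B6:   IN={}   OUT={d-c}

Merge at B3: IN[B3] = OUT[B2] = {}
Applying B3's transfer function to that IN value gives OUT[B3] (row B3 above).

Answer: {a*e}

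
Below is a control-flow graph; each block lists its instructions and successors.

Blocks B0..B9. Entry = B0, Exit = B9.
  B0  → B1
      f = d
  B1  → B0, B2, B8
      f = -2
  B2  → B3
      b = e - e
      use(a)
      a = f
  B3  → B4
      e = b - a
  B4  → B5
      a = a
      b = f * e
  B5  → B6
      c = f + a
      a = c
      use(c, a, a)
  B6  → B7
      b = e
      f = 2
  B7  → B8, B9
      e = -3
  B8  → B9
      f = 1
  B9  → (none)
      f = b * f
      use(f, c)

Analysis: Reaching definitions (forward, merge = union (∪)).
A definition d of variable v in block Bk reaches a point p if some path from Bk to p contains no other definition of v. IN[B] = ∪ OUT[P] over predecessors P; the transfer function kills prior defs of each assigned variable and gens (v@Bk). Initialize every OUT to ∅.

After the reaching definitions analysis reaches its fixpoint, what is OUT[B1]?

Answer: {f@B1}

Trace:
Per-block solution:
  B0:   IN={f@B1}   OUT={f@B0}
  B1:   IN={f@B0}   OUT={f@B1}
  B2:   IN={f@B1}   OUT={a@B2, b@B2, f@B1}
  B3:   IN={a@B2, b@B2, f@B1}   OUT={a@B2, b@B2, e@B3, f@B1}
  B4:   IN={a@B2, b@B2, e@B3, f@B1}   OUT={a@B4, b@B4, e@B3, f@B1}
  B5:   IN={a@B4, b@B4, e@B3, f@B1}   OUT={a@B5, b@B4, c@B5, e@B3, f@B1}
  B6:   IN={a@B5, b@B4, c@B5, e@B3, f@B1}   OUT={a@B5, b@B6, c@B5, e@B3, f@B6}
  B7:   IN={a@B5, b@B6, c@B5, e@B3, f@B6}   OUT={a@B5, b@B6, c@B5, e@B7, f@B6}
  B8:   IN={a@B5, b@B6, c@B5, e@B7, f@B1, f@B6}   OUT={a@B5, b@B6, c@B5, e@B7, f@B8}
  B9:   IN={a@B5, b@B6, c@B5, e@B7, f@B6, f@B8}   OUT={a@B5, b@B6, c@B5, e@B7, f@B9}

Merge at B1: IN[B1] = OUT[B0] = {f@B0}
Applying B1's transfer function to that IN value gives OUT[B1] (row B1 above).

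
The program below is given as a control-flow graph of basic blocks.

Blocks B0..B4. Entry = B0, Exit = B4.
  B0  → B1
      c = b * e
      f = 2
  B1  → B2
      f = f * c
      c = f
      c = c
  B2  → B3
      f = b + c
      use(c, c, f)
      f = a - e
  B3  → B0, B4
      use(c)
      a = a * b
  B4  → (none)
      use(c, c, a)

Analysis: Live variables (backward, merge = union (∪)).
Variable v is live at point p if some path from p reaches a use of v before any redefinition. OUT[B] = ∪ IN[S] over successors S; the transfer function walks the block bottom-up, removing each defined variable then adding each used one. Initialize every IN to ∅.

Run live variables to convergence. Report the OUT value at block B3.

Answer: {a, b, c, e}

Derivation:
Fixpoint table:
  B0:   IN={a, b, e}   OUT={a, b, c, e, f}
  B1:   IN={a, b, c, e, f}   OUT={a, b, c, e}
  B2:   IN={a, b, c, e}   OUT={a, b, c, e}
  B3:   IN={a, b, c, e}   OUT={a, b, c, e}
  B4:   IN={a, c}   OUT={}

Merge at B3: OUT[B3] = IN[B0] ⊔ IN[B4] = {a, b, c, e}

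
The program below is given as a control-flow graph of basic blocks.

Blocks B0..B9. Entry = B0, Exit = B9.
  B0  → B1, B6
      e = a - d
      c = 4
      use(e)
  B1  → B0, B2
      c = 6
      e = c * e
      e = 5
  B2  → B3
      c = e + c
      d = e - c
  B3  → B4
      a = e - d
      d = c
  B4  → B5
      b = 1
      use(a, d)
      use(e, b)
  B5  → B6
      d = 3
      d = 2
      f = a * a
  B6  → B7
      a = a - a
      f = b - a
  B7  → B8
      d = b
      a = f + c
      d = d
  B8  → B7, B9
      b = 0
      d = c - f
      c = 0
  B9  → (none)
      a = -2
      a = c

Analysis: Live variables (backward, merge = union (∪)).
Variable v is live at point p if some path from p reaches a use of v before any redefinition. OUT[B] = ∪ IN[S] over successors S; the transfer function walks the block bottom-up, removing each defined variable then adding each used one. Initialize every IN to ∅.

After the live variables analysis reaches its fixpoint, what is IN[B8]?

Answer: {c, f}

Working:
Converged values:
  B0: | IN={a, b, d} | OUT={a, b, c, d, e}
  B1: | IN={a, b, d, e} | OUT={a, b, c, d, e}
  B2: | IN={c, e} | OUT={c, d, e}
  B3: | IN={c, d, e} | OUT={a, c, d, e}
  B4: | IN={a, c, d, e} | OUT={a, b, c}
  B5: | IN={a, b, c} | OUT={a, b, c}
  B6: | IN={a, b, c} | OUT={b, c, f}
  B7: | IN={b, c, f} | OUT={c, f}
  B8: | IN={c, f} | OUT={b, c, f}
  B9: | IN={c} | OUT={}

Merge at B8: OUT[B8] = IN[B7] ⊔ IN[B9] = {b, c, f}
Applying B8's transfer function to that OUT value gives IN[B8] (row B8 above).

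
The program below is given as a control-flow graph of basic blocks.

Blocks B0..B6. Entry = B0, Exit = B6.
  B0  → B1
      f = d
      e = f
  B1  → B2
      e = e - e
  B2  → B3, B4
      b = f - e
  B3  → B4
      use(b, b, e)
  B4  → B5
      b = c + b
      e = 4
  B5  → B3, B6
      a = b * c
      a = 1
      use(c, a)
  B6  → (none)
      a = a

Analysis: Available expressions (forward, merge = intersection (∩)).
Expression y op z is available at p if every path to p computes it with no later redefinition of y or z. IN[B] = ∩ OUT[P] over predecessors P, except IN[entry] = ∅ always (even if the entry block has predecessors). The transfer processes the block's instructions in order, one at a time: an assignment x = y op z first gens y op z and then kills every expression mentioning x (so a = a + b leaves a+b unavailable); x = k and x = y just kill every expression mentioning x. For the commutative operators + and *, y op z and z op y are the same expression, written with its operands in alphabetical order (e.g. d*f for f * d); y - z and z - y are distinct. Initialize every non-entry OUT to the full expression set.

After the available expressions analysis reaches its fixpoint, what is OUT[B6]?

Answer: {b*c}

Derivation:
Converged values:
  B0:  IN={}  OUT={}
  B1:  IN={}  OUT={}
  B2:  IN={}  OUT={f-e}
  B3:  IN={}  OUT={}
  B4:  IN={}  OUT={}
  B5:  IN={}  OUT={b*c}
  B6:  IN={b*c}  OUT={b*c}

Merge at B6: IN[B6] = OUT[B5] = {b*c}
Applying B6's transfer function to that IN value gives OUT[B6] (row B6 above).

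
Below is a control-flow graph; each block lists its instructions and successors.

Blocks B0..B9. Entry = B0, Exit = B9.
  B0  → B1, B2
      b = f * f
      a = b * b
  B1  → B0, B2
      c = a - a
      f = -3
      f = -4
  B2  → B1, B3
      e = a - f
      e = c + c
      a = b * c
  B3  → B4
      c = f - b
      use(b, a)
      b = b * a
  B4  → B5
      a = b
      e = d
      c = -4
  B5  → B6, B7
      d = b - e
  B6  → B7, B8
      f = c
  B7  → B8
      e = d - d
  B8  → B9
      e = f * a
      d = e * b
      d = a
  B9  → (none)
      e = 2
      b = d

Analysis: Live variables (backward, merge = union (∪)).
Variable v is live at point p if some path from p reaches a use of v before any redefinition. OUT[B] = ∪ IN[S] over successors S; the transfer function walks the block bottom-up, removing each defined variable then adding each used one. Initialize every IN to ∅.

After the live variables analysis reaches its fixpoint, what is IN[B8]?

Answer: {a, b, f}

Working:
Fixpoint table:
  B0:   IN={c, d, f}   OUT={a, b, c, d, f}
  B1:   IN={a, b, d}   OUT={a, b, c, d, f}
  B2:   IN={a, b, c, d, f}   OUT={a, b, d, f}
  B3:   IN={a, b, d, f}   OUT={b, d, f}
  B4:   IN={b, d, f}   OUT={a, b, c, e, f}
  B5:   IN={a, b, c, e, f}   OUT={a, b, c, d, f}
  B6:   IN={a, b, c, d}   OUT={a, b, d, f}
  B7:   IN={a, b, d, f}   OUT={a, b, f}
  B8:   IN={a, b, f}   OUT={d}
  B9:   IN={d}   OUT={}

Merge at B8: OUT[B8] = IN[B9] = {d}
Applying B8's transfer function to that OUT value gives IN[B8] (row B8 above).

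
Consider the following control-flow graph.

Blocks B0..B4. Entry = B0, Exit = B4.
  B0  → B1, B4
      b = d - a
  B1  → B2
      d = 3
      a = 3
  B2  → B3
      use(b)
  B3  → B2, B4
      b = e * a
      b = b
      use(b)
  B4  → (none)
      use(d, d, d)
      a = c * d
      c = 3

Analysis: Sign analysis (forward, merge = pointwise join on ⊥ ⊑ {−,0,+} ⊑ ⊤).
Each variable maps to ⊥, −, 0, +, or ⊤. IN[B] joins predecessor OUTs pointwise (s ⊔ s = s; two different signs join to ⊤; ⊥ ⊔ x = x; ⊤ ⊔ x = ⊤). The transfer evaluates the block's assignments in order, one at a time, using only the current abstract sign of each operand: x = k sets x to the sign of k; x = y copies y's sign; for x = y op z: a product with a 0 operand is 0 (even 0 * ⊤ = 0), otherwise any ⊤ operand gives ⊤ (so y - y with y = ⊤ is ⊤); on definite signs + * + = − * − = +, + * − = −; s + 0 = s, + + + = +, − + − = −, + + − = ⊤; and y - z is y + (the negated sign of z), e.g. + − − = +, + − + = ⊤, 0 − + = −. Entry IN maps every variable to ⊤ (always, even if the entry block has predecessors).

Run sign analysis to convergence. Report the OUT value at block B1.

Answer: {a: +, b: ⊤, c: ⊤, d: +, e: ⊤, f: ⊤}

Working:
Converged values:
  B0: | IN=(all ⊤) | OUT=(all ⊤)
  B1: | IN=(all ⊤) | OUT={a:+, d:+; rest ⊤}
  B2: | IN={a:+, d:+; rest ⊤} | OUT={a:+, d:+; rest ⊤}
  B3: | IN={a:+, d:+; rest ⊤} | OUT={a:+, d:+; rest ⊤}
  B4: | IN=(all ⊤) | OUT={c:+; rest ⊤}

Merge at B1: IN[B1] = OUT[B0] = {a: ⊤, b: ⊤, c: ⊤, d: ⊤, e: ⊤, f: ⊤}
Applying B1's transfer function to that IN value gives OUT[B1] (row B1 above).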